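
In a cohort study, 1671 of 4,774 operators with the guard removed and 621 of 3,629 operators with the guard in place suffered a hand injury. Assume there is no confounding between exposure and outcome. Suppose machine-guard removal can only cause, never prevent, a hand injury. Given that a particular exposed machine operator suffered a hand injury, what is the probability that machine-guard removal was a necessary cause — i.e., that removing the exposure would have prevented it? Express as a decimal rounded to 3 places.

PN ≈ 0.511

p₁ = P(outcome | exposed) = 1671/4774 = 0.35002
p₀ = P(outcome | unexposed) = 621/3629 = 0.17112
Under exogeneity and monotonicity, PN = (p₁ − p₀) / p₁.
PN = (0.35002 − 0.17112) / 0.35002 = 0.1789 / 0.35002 ≈ 0.5111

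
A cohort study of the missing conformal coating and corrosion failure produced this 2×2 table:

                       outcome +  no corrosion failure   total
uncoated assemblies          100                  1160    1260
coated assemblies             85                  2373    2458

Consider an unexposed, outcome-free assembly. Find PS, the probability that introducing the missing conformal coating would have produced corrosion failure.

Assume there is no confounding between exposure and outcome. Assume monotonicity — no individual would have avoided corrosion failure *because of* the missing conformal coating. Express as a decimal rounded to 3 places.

p₁ = P(outcome | exposed) = 100/1260 = 0.079365
p₀ = P(outcome | unexposed) = 85/2458 = 0.034581
Under exogeneity and monotonicity, PS = (p₁ − p₀)/(1 − p₀).
PS = (0.079365 − 0.034581) / 0.96542 ≈ 0.0464

PS ≈ 0.046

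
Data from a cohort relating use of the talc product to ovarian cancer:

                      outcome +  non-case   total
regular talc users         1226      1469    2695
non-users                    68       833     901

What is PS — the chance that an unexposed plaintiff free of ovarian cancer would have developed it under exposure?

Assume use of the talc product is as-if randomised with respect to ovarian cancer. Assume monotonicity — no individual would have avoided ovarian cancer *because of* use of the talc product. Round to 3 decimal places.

PS ≈ 0.410

p₁ = P(outcome | exposed) = 1226/2695 = 0.45492
p₀ = P(outcome | unexposed) = 68/901 = 0.075472
Under exogeneity and monotonicity, PS = (p₁ − p₀) / (1 − p₀).
PS = (0.45492 − 0.075472) / (1 − 0.075472) = 0.37944 / 0.92453 ≈ 0.4104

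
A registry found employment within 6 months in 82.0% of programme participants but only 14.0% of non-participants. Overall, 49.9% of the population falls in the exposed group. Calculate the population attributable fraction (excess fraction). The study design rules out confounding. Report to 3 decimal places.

p₁ = 0.82, p₀ = 0.14.
Overall risk P(Y=1) = π·p₁ + (1−π)·p₀ = 0.499×0.82 + 0.501×0.14 = 0.47932.
Under exogeneity, PAF = [P(Y=1) − p₀] / P(Y=1).
PAF = (0.47932 − 0.14) / 0.47932 ≈ 0.7079

PAF ≈ 0.708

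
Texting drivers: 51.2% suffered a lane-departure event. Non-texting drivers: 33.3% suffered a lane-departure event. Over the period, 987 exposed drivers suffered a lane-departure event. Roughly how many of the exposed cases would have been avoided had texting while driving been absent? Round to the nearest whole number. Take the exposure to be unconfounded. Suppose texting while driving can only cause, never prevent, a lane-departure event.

about 345 cases

p₁ = 0.512, p₀ = 0.333.
PN = (p₁ − p₀)/p₁ = (0.512 − 0.333) / 0.512 ≈ 0.34961.
Attributable cases ≈ PN × (exposed cases) = 0.34961 × 987 ≈ 345.06.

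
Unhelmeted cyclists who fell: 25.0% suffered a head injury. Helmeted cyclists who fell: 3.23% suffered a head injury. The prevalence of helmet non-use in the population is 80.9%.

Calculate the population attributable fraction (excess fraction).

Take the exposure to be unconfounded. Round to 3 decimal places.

p₁ = 0.25, p₀ = 0.0323.
Overall risk P(Y=1) = π·p₁ + (1−π)·p₀ = 0.809×0.25 + 0.191×0.0323 = 0.20842.
Under exogeneity, PAF = [P(Y=1) − p₀] / P(Y=1).
PAF = (0.20842 − 0.0323) / 0.20842 ≈ 0.8450

PAF ≈ 0.845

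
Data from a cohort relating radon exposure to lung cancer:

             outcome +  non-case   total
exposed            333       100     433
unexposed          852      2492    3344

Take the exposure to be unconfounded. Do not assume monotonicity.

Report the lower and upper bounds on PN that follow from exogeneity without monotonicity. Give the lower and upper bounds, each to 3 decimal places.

0.669 ≤ PN ≤ 0.969

p₁ = P(outcome | exposed) = 333/433 = 0.76905
p₀ = P(outcome | unexposed) = 852/3344 = 0.25478
Under exogeneity alone the bounds on PN are max{0,(p₁−p₀)/p₁} ≤ PN ≤ min{1,(1−p₀)/p₁}.
  lower = (p₁ − p₀)/p₁ = 0.51427 / 0.76905 ≈ 0.6687
  upper = min{1, (1 − p₀)/p₁} = 0.74522 / 0.76905 ≈ 0.9690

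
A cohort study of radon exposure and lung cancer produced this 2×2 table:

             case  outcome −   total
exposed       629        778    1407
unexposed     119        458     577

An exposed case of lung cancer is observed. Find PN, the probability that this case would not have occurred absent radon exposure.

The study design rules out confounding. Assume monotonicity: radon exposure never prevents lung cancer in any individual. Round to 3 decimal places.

PN ≈ 0.539

p₁ = P(outcome | exposed) = 629/1407 = 0.44705
p₀ = P(outcome | unexposed) = 119/577 = 0.20624
Under exogeneity and monotonicity, PN = (p₁ − p₀)/p₁.
PN = (0.44705 − 0.20624) / 0.44705 ≈ 0.5387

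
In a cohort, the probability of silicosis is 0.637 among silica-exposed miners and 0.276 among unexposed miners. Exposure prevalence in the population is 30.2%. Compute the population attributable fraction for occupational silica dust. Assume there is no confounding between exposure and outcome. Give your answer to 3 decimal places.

PAF ≈ 0.283

Let p₁ = 0.637, p₀ = 0.276.
Overall risk P(Y=1) = π·p₁ + (1−π)·p₀ = 0.302×0.637 + 0.698×0.276 = 0.38502.
Under exogeneity, PAF = [P(Y=1) − p₀] / P(Y=1).
PAF = (0.38502 − 0.276) / 0.38502 ≈ 0.2832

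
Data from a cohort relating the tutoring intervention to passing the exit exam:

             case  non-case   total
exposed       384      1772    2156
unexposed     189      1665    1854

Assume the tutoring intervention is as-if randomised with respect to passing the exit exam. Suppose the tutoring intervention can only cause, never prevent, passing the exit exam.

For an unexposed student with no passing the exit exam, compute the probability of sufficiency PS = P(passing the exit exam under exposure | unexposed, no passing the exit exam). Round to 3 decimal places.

p₁ = P(outcome | exposed) = 384/2156 = 0.17811
p₀ = P(outcome | unexposed) = 189/1854 = 0.10194
Under exogeneity and monotonicity, PS = (p₁ − p₀) / (1 − p₀).
PS = (0.17811 − 0.10194) / (1 − 0.10194) = 0.076166 / 0.89806 ≈ 0.0848

PS ≈ 0.085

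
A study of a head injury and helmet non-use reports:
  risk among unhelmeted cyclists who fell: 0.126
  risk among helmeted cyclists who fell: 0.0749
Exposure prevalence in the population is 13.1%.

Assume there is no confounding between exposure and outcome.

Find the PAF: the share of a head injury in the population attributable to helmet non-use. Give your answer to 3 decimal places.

Let p₁ = 0.126, p₀ = 0.0749.
Overall risk P(Y=1) = π·p₁ + (1−π)·p₀ = 0.131×0.126 + 0.869×0.0749 = 0.081594.
Under exogeneity, PAF = [P(Y=1) − p₀] / P(Y=1).
PAF = (0.081594 − 0.0749) / 0.081594 ≈ 0.0820

PAF ≈ 0.082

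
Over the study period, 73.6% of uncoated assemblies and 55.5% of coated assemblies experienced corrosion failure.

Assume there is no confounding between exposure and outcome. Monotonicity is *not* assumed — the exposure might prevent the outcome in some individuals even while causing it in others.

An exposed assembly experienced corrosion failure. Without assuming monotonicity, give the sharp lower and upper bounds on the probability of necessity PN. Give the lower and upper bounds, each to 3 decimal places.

p₁ = 0.736, p₀ = 0.555.
Under exogeneity alone the bounds on PN are max{0,(p₁−p₀)/p₁} ≤ PN ≤ min{1,(1−p₀)/p₁}.
  lower = (p₁ − p₀)/p₁ = 0.181 / 0.736 ≈ 0.2459
  upper = min{1, (1 − p₀)/p₁} = 0.445 / 0.736 ≈ 0.6046

0.246 ≤ PN ≤ 0.605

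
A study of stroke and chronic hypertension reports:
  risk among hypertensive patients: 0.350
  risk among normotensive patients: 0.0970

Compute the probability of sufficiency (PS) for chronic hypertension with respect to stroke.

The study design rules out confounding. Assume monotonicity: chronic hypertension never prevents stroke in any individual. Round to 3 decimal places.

Let p₁ = 0.35, p₀ = 0.097.
Under exogeneity and monotonicity, PS = (p₁ − p₀) / (1 − p₀).
PS = (0.35 − 0.097) / (1 − 0.097) = 0.253 / 0.903 ≈ 0.2802

PS ≈ 0.280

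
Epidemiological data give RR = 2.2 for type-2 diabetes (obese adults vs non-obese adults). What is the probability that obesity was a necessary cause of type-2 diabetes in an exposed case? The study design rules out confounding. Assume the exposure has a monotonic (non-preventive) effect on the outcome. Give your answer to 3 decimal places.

Under exogeneity and monotonicity, PN = (RR − 1) / RR = 1 − 1/RR.
PN = (2.2 − 1) / 2.2 = 1.2 / 2.2 ≈ 0.5455

PN ≈ 0.545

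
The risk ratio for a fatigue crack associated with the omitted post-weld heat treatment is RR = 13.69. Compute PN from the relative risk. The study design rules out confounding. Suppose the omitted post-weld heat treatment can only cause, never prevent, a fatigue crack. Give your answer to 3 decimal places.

PN ≈ 0.927

Under exogeneity and monotonicity, PN = (RR − 1) / RR = 1 − 1/RR.
PN = (13.69 − 1) / 13.69 = 12.69 / 13.69 ≈ 0.9270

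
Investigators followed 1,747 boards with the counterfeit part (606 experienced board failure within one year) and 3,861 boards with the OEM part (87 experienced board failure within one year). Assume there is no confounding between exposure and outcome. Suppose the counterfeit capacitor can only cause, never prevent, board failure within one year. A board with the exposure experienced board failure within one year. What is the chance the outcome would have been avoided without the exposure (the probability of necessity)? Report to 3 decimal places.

p₁ = P(outcome | exposed) = 606/1747 = 0.34688
p₀ = P(outcome | unexposed) = 87/3861 = 0.022533
Under exogeneity and monotonicity, PN = (p₁ − p₀) / p₁.
PN = (0.34688 − 0.022533) / 0.34688 = 0.32435 / 0.34688 ≈ 0.9350

PN ≈ 0.935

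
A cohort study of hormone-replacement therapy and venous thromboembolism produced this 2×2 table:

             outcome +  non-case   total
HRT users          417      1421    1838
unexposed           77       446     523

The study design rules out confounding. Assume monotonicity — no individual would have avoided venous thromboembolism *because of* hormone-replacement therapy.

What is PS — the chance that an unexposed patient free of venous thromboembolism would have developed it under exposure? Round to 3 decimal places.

p₁ = P(outcome | exposed) = 417/1838 = 0.22688
p₀ = P(outcome | unexposed) = 77/523 = 0.14723
Under exogeneity and monotonicity, PS = (p₁ − p₀) / (1 − p₀).
PS = (0.22688 − 0.14723) / (1 − 0.14723) = 0.07965 / 0.85277 ≈ 0.0934

PS ≈ 0.093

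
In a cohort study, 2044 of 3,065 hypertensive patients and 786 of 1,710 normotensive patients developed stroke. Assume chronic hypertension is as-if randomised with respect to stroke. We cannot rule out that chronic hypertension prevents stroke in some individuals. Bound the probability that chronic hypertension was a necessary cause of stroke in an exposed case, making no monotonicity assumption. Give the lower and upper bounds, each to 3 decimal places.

p₁ = P(outcome | exposed) = 2044/3065 = 0.66688
p₀ = P(outcome | unexposed) = 786/1710 = 0.45965
Under exogeneity alone the bounds on PN are max{0,(p₁−p₀)/p₁} ≤ PN ≤ min{1,(1−p₀)/p₁}.
  lower = (p₁ − p₀)/p₁ = 0.20724 / 0.66688 ≈ 0.3108
  upper = min{1, (1 − p₀)/p₁} = 0.54035 / 0.66688 ≈ 0.8103

0.311 ≤ PN ≤ 0.810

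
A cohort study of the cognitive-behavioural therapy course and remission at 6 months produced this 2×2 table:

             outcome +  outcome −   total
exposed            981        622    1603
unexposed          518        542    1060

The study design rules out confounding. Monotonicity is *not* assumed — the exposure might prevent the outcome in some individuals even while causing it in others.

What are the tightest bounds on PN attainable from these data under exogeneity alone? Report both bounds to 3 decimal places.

p₁ = P(outcome | exposed) = 981/1603 = 0.61198
p₀ = P(outcome | unexposed) = 518/1060 = 0.48868
Under exogeneity alone the bounds on PN are max{0,(p₁−p₀)/p₁} ≤ PN ≤ min{1,(1−p₀)/p₁}.
  lower = (p₁ − p₀)/p₁ = 0.1233 / 0.61198 ≈ 0.2015
  upper = min{1, (1 − p₀)/p₁} = 0.51132 / 0.61198 ≈ 0.8355

0.201 ≤ PN ≤ 0.836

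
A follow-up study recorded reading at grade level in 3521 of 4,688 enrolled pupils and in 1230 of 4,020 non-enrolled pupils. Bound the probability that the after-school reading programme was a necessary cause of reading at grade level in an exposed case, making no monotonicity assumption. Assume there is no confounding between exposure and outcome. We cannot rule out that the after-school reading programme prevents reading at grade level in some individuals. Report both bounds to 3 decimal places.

0.593 ≤ PN ≤ 0.924

p₁ = P(outcome | exposed) = 3521/4688 = 0.75107
p₀ = P(outcome | unexposed) = 1230/4020 = 0.30597
Under exogeneity alone the bounds on PN are max{0,(p₁−p₀)/p₁} ≤ PN ≤ min{1,(1−p₀)/p₁}.
  lower = (p₁ − p₀)/p₁ = 0.4451 / 0.75107 ≈ 0.5926
  upper = min{1, (1 − p₀)/p₁} = 0.69403 / 0.75107 ≈ 0.9241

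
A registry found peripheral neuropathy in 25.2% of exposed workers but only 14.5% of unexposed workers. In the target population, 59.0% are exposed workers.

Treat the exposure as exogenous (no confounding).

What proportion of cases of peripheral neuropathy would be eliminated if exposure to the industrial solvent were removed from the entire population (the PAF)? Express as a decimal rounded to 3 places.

p₁ = 0.252, p₀ = 0.145.
Overall risk P(Y=1) = π·p₁ + (1−π)·p₀ = 0.59×0.252 + 0.41×0.145 = 0.20813.
Under exogeneity, PAF = [P(Y=1) − p₀] / P(Y=1).
PAF = (0.20813 − 0.145) / 0.20813 ≈ 0.3033

PAF ≈ 0.303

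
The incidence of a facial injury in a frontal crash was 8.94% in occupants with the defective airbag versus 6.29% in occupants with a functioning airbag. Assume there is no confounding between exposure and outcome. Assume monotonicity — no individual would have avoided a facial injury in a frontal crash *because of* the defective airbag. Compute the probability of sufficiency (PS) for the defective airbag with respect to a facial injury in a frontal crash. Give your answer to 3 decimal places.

p₁ = 0.0894, p₀ = 0.0629.
Under exogeneity and monotonicity, PS = (p₁ − p₀) / (1 − p₀).
PS = (0.0894 − 0.0629) / (1 − 0.0629) = 0.0265 / 0.9371 ≈ 0.0283

PS ≈ 0.028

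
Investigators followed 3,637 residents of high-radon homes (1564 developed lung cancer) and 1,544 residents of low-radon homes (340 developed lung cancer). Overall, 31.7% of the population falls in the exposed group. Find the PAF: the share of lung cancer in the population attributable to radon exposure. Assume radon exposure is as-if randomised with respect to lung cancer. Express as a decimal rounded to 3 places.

p₁ = P(outcome | exposed) = 1564/3637 = 0.43002
p₀ = P(outcome | unexposed) = 340/1544 = 0.22021
Overall risk P(Y=1) = π·p₁ + (1−π)·p₀ = 0.317×0.43002 + 0.683×0.22021 = 0.28672.
Under exogeneity, PAF = [P(Y=1) − p₀] / P(Y=1).
PAF = (0.28672 − 0.22021) / 0.28672 ≈ 0.2320

PAF ≈ 0.232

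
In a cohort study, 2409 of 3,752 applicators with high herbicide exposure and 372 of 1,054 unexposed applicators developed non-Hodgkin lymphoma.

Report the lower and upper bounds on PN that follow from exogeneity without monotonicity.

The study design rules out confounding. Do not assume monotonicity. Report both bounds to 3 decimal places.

p₁ = P(outcome | exposed) = 2409/3752 = 0.64206
p₀ = P(outcome | unexposed) = 372/1054 = 0.35294
Under exogeneity alone the bounds on PN are max{0,(p₁−p₀)/p₁} ≤ PN ≤ min{1,(1−p₀)/p₁}.
  lower = (p₁ − p₀)/p₁ = 0.28912 / 0.64206 ≈ 0.4503
  upper = min{1, (1 − p₀)/p₁} = 0.64706 / 0.64206 ≈ 1.0078 → capped at 1

0.450 ≤ PN ≤ 1.000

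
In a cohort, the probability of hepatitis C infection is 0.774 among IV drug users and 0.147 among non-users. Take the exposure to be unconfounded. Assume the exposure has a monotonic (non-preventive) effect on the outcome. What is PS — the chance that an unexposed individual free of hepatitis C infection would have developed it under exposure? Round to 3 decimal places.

PS ≈ 0.735

Let p₁ = 0.774, p₀ = 0.147.
Under exogeneity and monotonicity, PS = (p₁ − p₀) / (1 − p₀).
PS = (0.774 − 0.147) / (1 − 0.147) = 0.627 / 0.853 ≈ 0.7351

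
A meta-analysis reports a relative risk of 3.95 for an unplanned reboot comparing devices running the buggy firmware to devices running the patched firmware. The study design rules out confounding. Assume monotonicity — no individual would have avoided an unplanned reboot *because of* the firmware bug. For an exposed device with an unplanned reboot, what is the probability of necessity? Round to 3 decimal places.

PN ≈ 0.747

Under exogeneity and monotonicity, PN = (RR − 1) / RR = 1 − 1/RR.
PN = (3.95 − 1) / 3.95 = 2.95 / 3.95 ≈ 0.7468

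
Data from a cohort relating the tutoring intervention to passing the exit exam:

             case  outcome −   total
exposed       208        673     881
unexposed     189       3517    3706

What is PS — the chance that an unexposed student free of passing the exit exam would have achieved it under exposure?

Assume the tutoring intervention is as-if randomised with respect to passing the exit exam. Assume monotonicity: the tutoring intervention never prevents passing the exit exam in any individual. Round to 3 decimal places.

p₁ = P(outcome | exposed) = 208/881 = 0.2361
p₀ = P(outcome | unexposed) = 189/3706 = 0.050998
Under exogeneity and monotonicity, PS = (p₁ − p₀) / (1 − p₀).
PS = (0.2361 − 0.050998) / (1 − 0.050998) = 0.1851 / 0.949 ≈ 0.1950

PS ≈ 0.195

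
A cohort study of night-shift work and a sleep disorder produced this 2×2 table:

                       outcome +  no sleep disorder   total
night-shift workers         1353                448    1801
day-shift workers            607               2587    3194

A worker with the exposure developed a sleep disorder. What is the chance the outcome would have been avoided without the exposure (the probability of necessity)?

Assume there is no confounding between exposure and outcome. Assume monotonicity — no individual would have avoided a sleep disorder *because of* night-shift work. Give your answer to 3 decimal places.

p₁ = P(outcome | exposed) = 1353/1801 = 0.75125
p₀ = P(outcome | unexposed) = 607/3194 = 0.19004
Under exogeneity and monotonicity, PN = (p₁ − p₀)/p₁.
PN = (0.75125 − 0.19004) / 0.75125 ≈ 0.7470

PN ≈ 0.747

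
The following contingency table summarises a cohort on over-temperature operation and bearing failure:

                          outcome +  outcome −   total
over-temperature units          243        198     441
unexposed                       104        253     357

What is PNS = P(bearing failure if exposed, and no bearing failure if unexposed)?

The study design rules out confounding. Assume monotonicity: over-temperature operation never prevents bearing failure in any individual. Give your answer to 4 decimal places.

PNS ≈ 0.2597

p₁ = P(outcome | exposed) = 243/441 = 0.55102
p₀ = P(outcome | unexposed) = 104/357 = 0.29132
Under exogeneity and monotonicity, PNS = p₁ − p₀.
PNS = 0.55102 − 0.29132 = 0.2597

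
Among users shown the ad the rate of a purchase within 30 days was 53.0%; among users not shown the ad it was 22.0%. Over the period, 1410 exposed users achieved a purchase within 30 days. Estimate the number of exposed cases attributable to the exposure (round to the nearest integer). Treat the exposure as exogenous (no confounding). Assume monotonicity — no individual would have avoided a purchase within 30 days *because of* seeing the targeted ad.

p₁ = 0.53, p₀ = 0.22.
PN = (p₁ − p₀)/p₁ = (0.53 − 0.22) / 0.53 ≈ 0.58491.
Attributable cases ≈ PN × (exposed cases) = 0.58491 × 1410 ≈ 824.72.

about 825 cases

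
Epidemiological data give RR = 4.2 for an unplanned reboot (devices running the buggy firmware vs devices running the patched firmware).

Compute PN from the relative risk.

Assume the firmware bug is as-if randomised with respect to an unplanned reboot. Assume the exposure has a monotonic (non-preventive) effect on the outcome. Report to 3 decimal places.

Under exogeneity and monotonicity, PN = (RR − 1) / RR = 1 − 1/RR.
PN = (4.2 − 1) / 4.2 = 3.2 / 4.2 ≈ 0.7619

PN ≈ 0.762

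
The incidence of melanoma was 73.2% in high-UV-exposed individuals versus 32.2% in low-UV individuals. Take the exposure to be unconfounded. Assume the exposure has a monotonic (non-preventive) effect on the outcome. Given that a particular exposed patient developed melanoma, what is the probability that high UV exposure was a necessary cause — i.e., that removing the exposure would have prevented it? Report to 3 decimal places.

p₁ = 0.732, p₀ = 0.322.
Under exogeneity and monotonicity, PN = (p₁ − p₀) / p₁.
PN = (0.732 − 0.322) / 0.732 = 0.41 / 0.732 ≈ 0.5601

PN ≈ 0.560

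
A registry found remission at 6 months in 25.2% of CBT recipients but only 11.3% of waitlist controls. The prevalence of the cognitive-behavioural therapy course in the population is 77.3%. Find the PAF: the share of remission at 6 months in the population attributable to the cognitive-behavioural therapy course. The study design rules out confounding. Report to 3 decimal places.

p₁ = 0.252, p₀ = 0.113.
Overall risk P(Y=1) = π·p₁ + (1−π)·p₀ = 0.773×0.252 + 0.227×0.113 = 0.22045.
Under exogeneity, PAF = [P(Y=1) − p₀] / P(Y=1).
PAF = (0.22045 − 0.113) / 0.22045 ≈ 0.4874

PAF ≈ 0.487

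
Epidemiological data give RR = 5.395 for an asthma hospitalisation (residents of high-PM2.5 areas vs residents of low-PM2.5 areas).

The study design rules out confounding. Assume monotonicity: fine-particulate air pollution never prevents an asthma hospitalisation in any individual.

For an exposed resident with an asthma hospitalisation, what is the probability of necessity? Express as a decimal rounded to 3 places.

Under exogeneity and monotonicity, PN = (RR − 1) / RR = 1 − 1/RR.
PN = (5.395 − 1) / 5.395 = 4.395 / 5.395 ≈ 0.8146

PN ≈ 0.815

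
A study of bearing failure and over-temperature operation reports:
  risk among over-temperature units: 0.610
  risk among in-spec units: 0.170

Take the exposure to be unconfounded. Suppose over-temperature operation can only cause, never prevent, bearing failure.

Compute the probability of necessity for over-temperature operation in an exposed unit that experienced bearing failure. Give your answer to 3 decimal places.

Let p₁ = 0.61, p₀ = 0.17.
Under exogeneity and monotonicity, PN = (p₁ − p₀) / p₁.
PN = (0.61 − 0.17) / 0.61 = 0.44 / 0.61 ≈ 0.7213

PN ≈ 0.721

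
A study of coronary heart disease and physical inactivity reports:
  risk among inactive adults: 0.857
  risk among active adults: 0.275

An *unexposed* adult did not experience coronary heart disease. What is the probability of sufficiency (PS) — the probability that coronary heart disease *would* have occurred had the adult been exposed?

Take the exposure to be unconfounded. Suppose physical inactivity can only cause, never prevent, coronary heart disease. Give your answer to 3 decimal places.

PS ≈ 0.803

Let p₁ = 0.857, p₀ = 0.275.
Under exogeneity and monotonicity, PS = (p₁ − p₀) / (1 − p₀).
PS = (0.857 − 0.275) / (1 − 0.275) = 0.582 / 0.725 ≈ 0.8028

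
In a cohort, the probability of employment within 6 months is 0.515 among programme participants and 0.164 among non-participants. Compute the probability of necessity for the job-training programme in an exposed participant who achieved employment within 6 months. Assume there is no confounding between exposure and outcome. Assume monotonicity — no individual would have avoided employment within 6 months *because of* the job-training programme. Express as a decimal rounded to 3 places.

PN ≈ 0.682

Let p₁ = 0.515, p₀ = 0.164.
Under exogeneity and monotonicity, PN = (p₁ − p₀) / p₁.
PN = (0.515 − 0.164) / 0.515 = 0.351 / 0.515 ≈ 0.6816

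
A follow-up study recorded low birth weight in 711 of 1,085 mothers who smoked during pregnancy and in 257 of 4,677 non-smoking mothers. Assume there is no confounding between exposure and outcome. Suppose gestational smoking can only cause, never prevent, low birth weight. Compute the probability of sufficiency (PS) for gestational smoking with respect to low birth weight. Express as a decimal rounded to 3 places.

PS ≈ 0.635

p₁ = P(outcome | exposed) = 711/1085 = 0.6553
p₀ = P(outcome | unexposed) = 257/4677 = 0.05495
Under exogeneity and monotonicity, PS = (p₁ − p₀) / (1 − p₀).
PS = (0.6553 − 0.05495) / (1 − 0.05495) = 0.60035 / 0.94505 ≈ 0.6353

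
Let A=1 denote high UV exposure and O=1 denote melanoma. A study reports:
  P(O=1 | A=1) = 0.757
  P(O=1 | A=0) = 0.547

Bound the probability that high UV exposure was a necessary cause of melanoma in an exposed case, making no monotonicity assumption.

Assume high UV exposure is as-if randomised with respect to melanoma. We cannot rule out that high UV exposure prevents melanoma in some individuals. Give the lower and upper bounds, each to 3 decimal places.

Let p₁ = 0.757, p₀ = 0.547.
Under exogeneity alone the bounds on PN are max{0,(p₁−p₀)/p₁} ≤ PN ≤ min{1,(1−p₀)/p₁}.
  lower = (p₁ − p₀)/p₁ = 0.21 / 0.757 ≈ 0.2774
  upper = min{1, (1 − p₀)/p₁} = 0.453 / 0.757 ≈ 0.5984

0.277 ≤ PN ≤ 0.598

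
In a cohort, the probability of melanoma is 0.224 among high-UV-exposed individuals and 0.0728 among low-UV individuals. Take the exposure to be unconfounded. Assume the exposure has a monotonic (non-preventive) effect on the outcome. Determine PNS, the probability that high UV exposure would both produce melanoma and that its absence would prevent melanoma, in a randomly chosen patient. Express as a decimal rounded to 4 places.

PNS ≈ 0.1512

Let p₁ = 0.224, p₀ = 0.0728.
Under exogeneity and monotonicity, PNS = p₁ − p₀.
PNS = 0.224 − 0.0728 = 0.1512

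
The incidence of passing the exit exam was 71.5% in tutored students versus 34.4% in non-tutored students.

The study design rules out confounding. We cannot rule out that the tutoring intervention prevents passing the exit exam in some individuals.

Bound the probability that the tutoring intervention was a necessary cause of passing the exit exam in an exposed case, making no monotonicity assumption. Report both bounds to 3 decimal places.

p₁ = 0.715, p₀ = 0.344.
Under exogeneity alone the bounds on PN are max{0,(p₁−p₀)/p₁} ≤ PN ≤ min{1,(1−p₀)/p₁}.
  lower = (p₁ − p₀)/p₁ = 0.371 / 0.715 ≈ 0.5189
  upper = min{1, (1 − p₀)/p₁} = 0.656 / 0.715 ≈ 0.9175

0.519 ≤ PN ≤ 0.917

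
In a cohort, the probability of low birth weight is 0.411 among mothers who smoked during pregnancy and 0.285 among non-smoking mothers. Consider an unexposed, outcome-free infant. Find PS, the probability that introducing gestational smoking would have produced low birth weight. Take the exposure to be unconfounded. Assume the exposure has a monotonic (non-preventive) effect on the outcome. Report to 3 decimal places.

Let p₁ = 0.411, p₀ = 0.285.
Under exogeneity and monotonicity, PS = (p₁ − p₀) / (1 − p₀).
PS = (0.411 − 0.285) / (1 − 0.285) = 0.126 / 0.715 ≈ 0.1762

PS ≈ 0.176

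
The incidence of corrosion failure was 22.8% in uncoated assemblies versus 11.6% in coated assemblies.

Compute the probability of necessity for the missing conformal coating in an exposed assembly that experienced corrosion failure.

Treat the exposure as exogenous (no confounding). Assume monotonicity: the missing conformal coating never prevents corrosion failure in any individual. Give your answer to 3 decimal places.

PN ≈ 0.491

p₁ = 0.228, p₀ = 0.116.
Under exogeneity and monotonicity, PN = (p₁ − p₀) / p₁.
PN = (0.228 − 0.116) / 0.228 = 0.112 / 0.228 ≈ 0.4912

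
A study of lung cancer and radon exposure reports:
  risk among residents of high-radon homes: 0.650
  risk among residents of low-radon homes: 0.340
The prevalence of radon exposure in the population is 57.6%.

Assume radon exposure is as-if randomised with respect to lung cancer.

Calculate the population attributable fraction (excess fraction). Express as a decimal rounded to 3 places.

PAF ≈ 0.344

Let p₁ = 0.65, p₀ = 0.34.
Overall risk P(Y=1) = π·p₁ + (1−π)·p₀ = 0.576×0.65 + 0.424×0.34 = 0.51856.
Under exogeneity, PAF = [P(Y=1) − p₀] / P(Y=1).
PAF = (0.51856 − 0.34) / 0.51856 ≈ 0.3443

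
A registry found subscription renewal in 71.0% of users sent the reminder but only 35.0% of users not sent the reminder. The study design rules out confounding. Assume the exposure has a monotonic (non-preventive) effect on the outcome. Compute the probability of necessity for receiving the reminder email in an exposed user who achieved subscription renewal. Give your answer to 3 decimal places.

p₁ = 0.71, p₀ = 0.35.
Under exogeneity and monotonicity, PN = (p₁ − p₀) / p₁.
PN = (0.71 − 0.35) / 0.71 = 0.36 / 0.71 ≈ 0.5070

PN ≈ 0.507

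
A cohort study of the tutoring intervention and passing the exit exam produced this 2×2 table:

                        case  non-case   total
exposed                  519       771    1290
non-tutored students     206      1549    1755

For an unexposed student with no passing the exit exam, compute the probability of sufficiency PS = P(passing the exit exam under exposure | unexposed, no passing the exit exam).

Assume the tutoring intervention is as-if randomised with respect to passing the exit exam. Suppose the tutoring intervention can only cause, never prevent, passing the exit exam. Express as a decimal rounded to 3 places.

p₁ = P(outcome | exposed) = 519/1290 = 0.40233
p₀ = P(outcome | unexposed) = 206/1755 = 0.11738
Under exogeneity and monotonicity, PS = (p₁ − p₀)/(1 − p₀).
PS = (0.40233 − 0.11738) / 0.88262 ≈ 0.3228

PS ≈ 0.323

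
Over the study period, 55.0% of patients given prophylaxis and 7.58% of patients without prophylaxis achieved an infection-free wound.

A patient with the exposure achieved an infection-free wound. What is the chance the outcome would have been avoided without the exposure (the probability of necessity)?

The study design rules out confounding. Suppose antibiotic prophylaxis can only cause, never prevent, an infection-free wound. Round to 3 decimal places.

p₁ = 0.55, p₀ = 0.0758.
Under exogeneity and monotonicity, PN = (p₁ − p₀) / p₁.
PN = (0.55 − 0.0758) / 0.55 = 0.4742 / 0.55 ≈ 0.8622

PN ≈ 0.862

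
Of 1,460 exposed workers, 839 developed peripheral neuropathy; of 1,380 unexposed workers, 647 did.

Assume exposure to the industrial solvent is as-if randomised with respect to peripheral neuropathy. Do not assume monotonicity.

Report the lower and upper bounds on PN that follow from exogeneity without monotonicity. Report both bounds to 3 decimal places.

0.184 ≤ PN ≤ 0.924

p₁ = P(outcome | exposed) = 839/1460 = 0.57466
p₀ = P(outcome | unexposed) = 647/1380 = 0.46884
Under exogeneity alone the bounds on PN are max{0,(p₁−p₀)/p₁} ≤ PN ≤ min{1,(1−p₀)/p₁}.
  lower = (p₁ − p₀)/p₁ = 0.10582 / 0.57466 ≈ 0.1841
  upper = min{1, (1 − p₀)/p₁} = 0.53116 / 0.57466 ≈ 0.9243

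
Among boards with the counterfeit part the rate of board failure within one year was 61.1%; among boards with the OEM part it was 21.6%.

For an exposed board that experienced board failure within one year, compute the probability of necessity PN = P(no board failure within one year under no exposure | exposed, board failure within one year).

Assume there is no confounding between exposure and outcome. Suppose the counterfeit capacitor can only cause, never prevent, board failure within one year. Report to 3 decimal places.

p₁ = 0.611, p₀ = 0.216.
Under exogeneity and monotonicity, PN = (p₁ − p₀) / p₁.
PN = (0.611 − 0.216) / 0.611 = 0.395 / 0.611 ≈ 0.6465

PN ≈ 0.646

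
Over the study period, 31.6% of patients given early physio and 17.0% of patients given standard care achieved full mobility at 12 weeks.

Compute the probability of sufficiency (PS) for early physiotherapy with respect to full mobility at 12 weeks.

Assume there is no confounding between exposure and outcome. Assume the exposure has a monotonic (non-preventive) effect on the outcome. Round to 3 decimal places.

PS ≈ 0.176

p₁ = 0.316, p₀ = 0.17.
Under exogeneity and monotonicity, PS = (p₁ − p₀) / (1 − p₀).
PS = (0.316 − 0.17) / (1 − 0.17) = 0.146 / 0.83 ≈ 0.1759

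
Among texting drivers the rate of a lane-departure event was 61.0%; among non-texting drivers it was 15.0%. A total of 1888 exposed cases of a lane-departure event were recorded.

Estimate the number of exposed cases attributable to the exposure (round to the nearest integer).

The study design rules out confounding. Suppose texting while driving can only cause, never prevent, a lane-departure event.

p₁ = 0.61, p₀ = 0.15.
PN = (p₁ − p₀)/p₁ = (0.61 − 0.15) / 0.61 ≈ 0.75410.
Attributable cases ≈ PN × (exposed cases) = 0.75410 × 1888 ≈ 1423.74.

about 1424 cases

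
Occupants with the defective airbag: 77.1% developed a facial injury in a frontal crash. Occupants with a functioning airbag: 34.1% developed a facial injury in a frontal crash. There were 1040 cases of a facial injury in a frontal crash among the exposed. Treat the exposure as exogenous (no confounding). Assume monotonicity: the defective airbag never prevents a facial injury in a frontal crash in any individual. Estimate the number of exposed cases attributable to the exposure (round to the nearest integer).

about 580 cases

p₁ = 0.771, p₀ = 0.341.
PN = (p₁ − p₀)/p₁ = (0.771 − 0.341) / 0.771 ≈ 0.55772.
Attributable cases ≈ PN × (exposed cases) = 0.55772 × 1040 ≈ 580.03.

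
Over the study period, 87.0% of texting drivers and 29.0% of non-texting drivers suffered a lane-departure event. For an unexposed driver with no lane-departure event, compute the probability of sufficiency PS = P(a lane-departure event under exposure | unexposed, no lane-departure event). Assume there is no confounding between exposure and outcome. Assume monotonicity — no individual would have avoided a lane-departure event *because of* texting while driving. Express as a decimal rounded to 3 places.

p₁ = 0.87, p₀ = 0.29.
Under exogeneity and monotonicity, PS = (p₁ − p₀) / (1 − p₀).
PS = (0.87 − 0.29) / (1 − 0.29) = 0.58 / 0.71 ≈ 0.8169

PS ≈ 0.817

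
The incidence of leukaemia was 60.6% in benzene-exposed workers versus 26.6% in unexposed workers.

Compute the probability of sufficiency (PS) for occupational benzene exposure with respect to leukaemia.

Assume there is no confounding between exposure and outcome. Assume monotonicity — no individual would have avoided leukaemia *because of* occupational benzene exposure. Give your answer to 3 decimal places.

p₁ = 0.606, p₀ = 0.266.
Under exogeneity and monotonicity, PS = (p₁ − p₀) / (1 − p₀).
PS = (0.606 − 0.266) / (1 − 0.266) = 0.34 / 0.734 ≈ 0.4632

PS ≈ 0.463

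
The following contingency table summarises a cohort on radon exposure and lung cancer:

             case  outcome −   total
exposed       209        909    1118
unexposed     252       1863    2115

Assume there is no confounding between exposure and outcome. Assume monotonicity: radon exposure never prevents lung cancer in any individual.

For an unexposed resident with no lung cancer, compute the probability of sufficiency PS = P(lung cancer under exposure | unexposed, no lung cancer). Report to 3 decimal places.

p₁ = P(outcome | exposed) = 209/1118 = 0.18694
p₀ = P(outcome | unexposed) = 252/2115 = 0.11915
Under exogeneity and monotonicity, PS = (p₁ − p₀)/(1 − p₀).
PS = (0.18694 − 0.11915) / 0.88085 ≈ 0.0770

PS ≈ 0.077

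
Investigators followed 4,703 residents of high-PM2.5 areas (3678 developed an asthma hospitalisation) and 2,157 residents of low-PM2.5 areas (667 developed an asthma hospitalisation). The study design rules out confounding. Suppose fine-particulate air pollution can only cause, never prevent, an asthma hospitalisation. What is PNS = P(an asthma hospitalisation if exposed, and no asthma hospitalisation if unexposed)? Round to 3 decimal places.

PNS ≈ 0.473

p₁ = P(outcome | exposed) = 3678/4703 = 0.78205
p₀ = P(outcome | unexposed) = 667/2157 = 0.30923
Under exogeneity and monotonicity, PNS = p₁ − p₀.
PNS = 0.78205 − 0.30923 = 0.47283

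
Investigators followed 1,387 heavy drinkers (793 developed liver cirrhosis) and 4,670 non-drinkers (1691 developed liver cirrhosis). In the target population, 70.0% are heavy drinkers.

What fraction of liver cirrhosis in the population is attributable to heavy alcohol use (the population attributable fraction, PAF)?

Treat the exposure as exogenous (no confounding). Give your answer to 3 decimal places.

p₁ = P(outcome | exposed) = 793/1387 = 0.57174
p₀ = P(outcome | unexposed) = 1691/4670 = 0.3621
Overall risk P(Y=1) = π·p₁ + (1−π)·p₀ = 0.7×0.57174 + 0.3×0.3621 = 0.50885.
Under exogeneity, PAF = [P(Y=1) − p₀] / P(Y=1).
PAF = (0.50885 − 0.3621) / 0.50885 ≈ 0.2884

PAF ≈ 0.288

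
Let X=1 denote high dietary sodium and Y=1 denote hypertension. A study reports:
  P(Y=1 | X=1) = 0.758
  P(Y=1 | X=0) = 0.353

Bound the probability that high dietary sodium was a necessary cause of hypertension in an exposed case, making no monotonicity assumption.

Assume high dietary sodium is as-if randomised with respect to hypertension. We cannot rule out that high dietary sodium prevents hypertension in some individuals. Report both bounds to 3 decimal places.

Let p₁ = 0.758, p₀ = 0.353.
Under exogeneity alone the bounds on PN are max{0,(p₁−p₀)/p₁} ≤ PN ≤ min{1,(1−p₀)/p₁}.
  lower = (p₁ − p₀)/p₁ = 0.405 / 0.758 ≈ 0.5343
  upper = min{1, (1 − p₀)/p₁} = 0.647 / 0.758 ≈ 0.8536

0.534 ≤ PN ≤ 0.854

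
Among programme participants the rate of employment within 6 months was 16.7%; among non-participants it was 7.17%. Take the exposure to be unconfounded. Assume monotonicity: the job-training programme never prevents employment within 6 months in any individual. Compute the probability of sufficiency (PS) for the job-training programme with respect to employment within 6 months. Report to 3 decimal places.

PS ≈ 0.103

p₁ = 0.167, p₀ = 0.0717.
Under exogeneity and monotonicity, PS = (p₁ − p₀) / (1 − p₀).
PS = (0.167 − 0.0717) / (1 − 0.0717) = 0.0953 / 0.9283 ≈ 0.1027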